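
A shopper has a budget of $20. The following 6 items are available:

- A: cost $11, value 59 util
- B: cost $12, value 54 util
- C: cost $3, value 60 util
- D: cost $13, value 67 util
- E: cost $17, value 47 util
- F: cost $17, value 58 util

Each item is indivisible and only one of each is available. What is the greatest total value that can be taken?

Check high-value combinations within $20:
- C+D: cost 3+13=16, value 60+67=127
- A+C: cost 11+3=14, value 59+60=119
- C+F: cost 3+17=20, value 60+58=118
Best: 127 util.

127 util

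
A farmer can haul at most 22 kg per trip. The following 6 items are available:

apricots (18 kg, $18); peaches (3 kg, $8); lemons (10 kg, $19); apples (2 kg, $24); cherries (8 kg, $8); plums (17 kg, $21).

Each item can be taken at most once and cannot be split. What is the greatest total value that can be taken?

Check high-value combinations within 22 kg:
- peaches+apples+plums: weight 3+2+17=22, value 8+24+21=53
- peaches+lemons+apples: weight 3+10+2=15, value 8+19+24=51
- lemons+apples+cherries: weight 10+2+8=20, value 19+24+8=51
Best: $53.

$53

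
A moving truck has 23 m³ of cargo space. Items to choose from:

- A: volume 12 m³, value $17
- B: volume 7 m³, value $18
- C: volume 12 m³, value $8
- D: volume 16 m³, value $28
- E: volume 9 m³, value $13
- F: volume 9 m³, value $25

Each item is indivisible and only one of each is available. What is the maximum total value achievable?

Check high-value combinations within 23 m³:
- B+D: volume 7+16=23, value 18+28=46
- B+F: volume 7+9=16, value 18+25=43
- A+F: volume 12+9=21, value 17+25=42
Best: $46.

$46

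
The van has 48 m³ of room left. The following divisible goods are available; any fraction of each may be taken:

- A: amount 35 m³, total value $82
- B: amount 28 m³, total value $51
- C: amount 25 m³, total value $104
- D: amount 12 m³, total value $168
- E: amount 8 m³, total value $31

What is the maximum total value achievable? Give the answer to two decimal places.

310.03

Take in order of value per unit:
- D (168/12 per unit): all 12 → value 168, running total 168.00
- C (104/25 per unit): all 25 → value 104, running total 272.00
- E (31/8 per unit): all 8 → value 31, running total 303.00
- A (82/35 per unit): 3 of 35 → value 3×82/35 = 7.0286, running total 310.03
Total 310.03.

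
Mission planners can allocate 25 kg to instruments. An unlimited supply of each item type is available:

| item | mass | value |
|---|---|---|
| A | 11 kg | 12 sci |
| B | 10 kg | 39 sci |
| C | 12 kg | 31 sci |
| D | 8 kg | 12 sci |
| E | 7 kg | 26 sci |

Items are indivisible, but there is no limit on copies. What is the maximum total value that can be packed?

Best value-per-unit is B at 39/10; filling with it alone gives 2×39 = 78.
Optimal mix: 1×B + 2×E → mass 24, value 91.

91 sci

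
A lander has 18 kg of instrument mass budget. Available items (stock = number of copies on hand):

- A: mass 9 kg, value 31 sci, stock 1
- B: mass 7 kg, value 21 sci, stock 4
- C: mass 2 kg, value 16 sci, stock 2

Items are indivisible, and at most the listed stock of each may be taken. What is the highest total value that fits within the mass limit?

Best selections within mass 18 and stock limits:
- 2×B + 2×C: mass 18, value 74
- 1×A + 1×B + 1×C: mass 18, value 68
- 1×A + 2×C: mass 13, value 63
Best: 74 sci.

74 sci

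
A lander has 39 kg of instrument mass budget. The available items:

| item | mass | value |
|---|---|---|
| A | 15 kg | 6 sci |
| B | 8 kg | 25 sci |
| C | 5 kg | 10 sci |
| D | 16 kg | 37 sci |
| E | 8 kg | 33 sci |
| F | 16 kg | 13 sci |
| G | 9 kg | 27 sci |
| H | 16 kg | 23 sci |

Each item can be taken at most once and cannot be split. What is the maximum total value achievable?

107 sci

Check high-value combinations within 39 kg:
- C+D+E+G: mass 5+16+8+9=38, value 10+37+33+27=107
- B+C+D+E: mass 8+5+16+8=37, value 25+10+37+33=105
- B+C+D+G: mass 8+5+16+9=38, value 25+10+37+27=99
- D+E+G: mass 16+8+9=33, value 37+33+27=97
- B+C+E+G: mass 8+5+8+9=30, value 25+10+33+27=95
Best: 107 sci.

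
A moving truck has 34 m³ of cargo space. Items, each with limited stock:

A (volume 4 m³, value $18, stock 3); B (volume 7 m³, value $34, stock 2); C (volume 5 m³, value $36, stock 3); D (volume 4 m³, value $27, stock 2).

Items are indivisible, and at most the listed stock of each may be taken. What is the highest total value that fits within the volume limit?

$214

Best selections within volume 34 and stock limits:
- 1×A + 1×B + 3×C + 2×D: volume 34, value 214
- 2×A + 1×B + 3×C + 1×D: volume 34, value 205
- 2×B + 3×C + 1×D: volume 33, value 203
- 2×A + 3×C + 2×D: volume 31, value 198
Best: $214.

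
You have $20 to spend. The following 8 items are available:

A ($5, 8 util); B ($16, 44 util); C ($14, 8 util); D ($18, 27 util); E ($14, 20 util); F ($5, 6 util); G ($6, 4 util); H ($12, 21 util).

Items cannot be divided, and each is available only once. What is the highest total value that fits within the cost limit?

44 util

This is a 0/1 knapsack; check combinations near the capacity.
- B: cost 16, value 44
- A+H: cost 5+12=17, value 8+21=29
- A+E: cost 5+14=19, value 8+20=28
- F+H: cost 5+12=17, value 6+21=27
Best: 44 util.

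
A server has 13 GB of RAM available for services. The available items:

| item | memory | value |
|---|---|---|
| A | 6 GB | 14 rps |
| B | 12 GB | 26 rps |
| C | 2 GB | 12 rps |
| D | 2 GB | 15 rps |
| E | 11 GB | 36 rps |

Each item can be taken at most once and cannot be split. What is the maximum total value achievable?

51 rps

Check high-value combinations within 13 GB:
- D+E: memory 2+11=13, value 15+36=51
- C+E: memory 2+11=13, value 12+36=48
- A+C+D: memory 6+2+2=10, value 14+12+15=41
- E: memory 11, value 36
Best: 51 rps.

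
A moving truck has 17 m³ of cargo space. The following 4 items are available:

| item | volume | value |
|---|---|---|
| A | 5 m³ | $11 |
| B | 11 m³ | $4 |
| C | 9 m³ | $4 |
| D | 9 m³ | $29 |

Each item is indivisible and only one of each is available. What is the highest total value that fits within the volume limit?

$40

Check high-value combinations within 17 m³:
- A+D: volume 5+9=14, value 11+29=40
- D: volume 9, value 29
- A+C: volume 5+9=14, value 11+4=15
- A+B: volume 5+11=16, value 11+4=15
Best: $40.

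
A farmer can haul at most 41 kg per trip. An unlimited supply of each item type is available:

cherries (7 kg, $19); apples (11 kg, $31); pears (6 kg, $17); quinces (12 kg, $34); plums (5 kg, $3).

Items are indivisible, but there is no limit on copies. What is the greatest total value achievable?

$116

Best value-per-unit is pears at 17/6; filling with it alone gives 6×17 = 102.
Optimal mix: 1×apples + 5×pears → weight 41, value 116.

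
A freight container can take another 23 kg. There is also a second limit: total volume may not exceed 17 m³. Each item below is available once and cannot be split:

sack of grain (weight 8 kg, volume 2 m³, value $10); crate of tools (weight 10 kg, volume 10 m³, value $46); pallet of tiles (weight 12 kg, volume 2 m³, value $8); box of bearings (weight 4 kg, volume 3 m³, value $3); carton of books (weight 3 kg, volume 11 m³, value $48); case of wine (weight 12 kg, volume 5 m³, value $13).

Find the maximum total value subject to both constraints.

Feasible sets respecting both limits:
- sack of grain+pallet of tiles+carton of books: weight 23, volume 15, value 66
- sack of grain+box of bearings+carton of books: weight 15, volume 16, value 61
- carton of books+case of wine: weight 15, volume 16, value 61
- sack of grain+crate of tools+box of bearings: weight 22, volume 15, value 59
Best: $66.

$66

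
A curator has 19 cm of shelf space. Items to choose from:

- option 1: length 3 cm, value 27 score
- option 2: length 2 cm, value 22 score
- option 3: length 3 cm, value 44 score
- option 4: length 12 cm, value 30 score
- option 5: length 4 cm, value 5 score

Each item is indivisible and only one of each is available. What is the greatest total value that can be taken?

Check high-value combinations within 19 cm:
- option 1+option 3+option 4: length 3+3+12=18, value 27+44+30=101
- option 1+option 2+option 3+option 5: length 3+2+3+4=12, value 27+22+44+5=98
- option 2+option 3+option 4: length 2+3+12=17, value 22+44+30=96
- option 1+option 2+option 3: length 3+2+3=8, value 27+22+44=93
Best: 101 score.

101 score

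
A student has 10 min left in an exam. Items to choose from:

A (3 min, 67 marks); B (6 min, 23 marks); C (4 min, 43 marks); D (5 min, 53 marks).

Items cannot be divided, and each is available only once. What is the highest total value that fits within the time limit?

Check high-value combinations within 10 min:
- A+D: time 3+5=8, value 67+53=120
- A+C: time 3+4=7, value 67+43=110
- C+D: time 4+5=9, value 43+53=96
- A+B: time 3+6=9, value 67+23=90
Best: 120 marks.

120 marks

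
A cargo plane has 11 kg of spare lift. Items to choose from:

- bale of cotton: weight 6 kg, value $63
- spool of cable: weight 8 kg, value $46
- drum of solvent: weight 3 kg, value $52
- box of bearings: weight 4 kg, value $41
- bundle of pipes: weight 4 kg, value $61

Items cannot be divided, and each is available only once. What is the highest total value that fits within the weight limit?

This is a 0/1 knapsack; check combinations near the capacity.
- drum of solvent+box of bearings+bundle of pipes: weight 3+4+4=11, value 52+41+61=154
- bale of cotton+bundle of pipes: weight 6+4=10, value 63+61=124
- bale of cotton+drum of solvent: weight 6+3=9, value 63+52=115
Best: $154.

$154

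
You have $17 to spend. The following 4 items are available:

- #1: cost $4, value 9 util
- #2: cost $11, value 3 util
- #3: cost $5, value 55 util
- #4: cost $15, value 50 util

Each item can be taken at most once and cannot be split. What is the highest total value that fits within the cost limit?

64 util

Check high-value combinations within $17:
- #1+#3: cost 4+5=9, value 9+55=64
- #2+#3: cost 11+5=16, value 3+55=58
- #3: cost 5, value 55
Best: 64 util.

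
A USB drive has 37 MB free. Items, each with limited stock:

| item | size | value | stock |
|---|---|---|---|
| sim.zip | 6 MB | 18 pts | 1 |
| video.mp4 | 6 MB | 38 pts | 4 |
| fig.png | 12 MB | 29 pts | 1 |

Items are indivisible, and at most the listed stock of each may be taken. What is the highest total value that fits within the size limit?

Best selections within size 37 and stock limits:
- 4×video.mp4 + 1×fig.png: size 36, value 181
- 1×sim.zip + 4×video.mp4: size 30, value 170
- 1×sim.zip + 3×video.mp4 + 1×fig.png: size 36, value 161
- 4×video.mp4: size 24, value 152
Best: 181 pts.

181 pts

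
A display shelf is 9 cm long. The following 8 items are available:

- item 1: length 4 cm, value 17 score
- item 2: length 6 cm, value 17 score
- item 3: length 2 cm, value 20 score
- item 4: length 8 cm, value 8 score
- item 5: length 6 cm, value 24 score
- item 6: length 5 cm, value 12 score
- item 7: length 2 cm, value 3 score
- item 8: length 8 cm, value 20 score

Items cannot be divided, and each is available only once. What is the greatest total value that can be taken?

Check high-value combinations within 9 cm:
- item 3+item 5: length 2+6=8, value 20+24=44
- item 1+item 3+item 7: length 4+2+2=8, value 17+20+3=40
- item 1+item 3: length 4+2=6, value 17+20=37
Best: 44 score.

44 score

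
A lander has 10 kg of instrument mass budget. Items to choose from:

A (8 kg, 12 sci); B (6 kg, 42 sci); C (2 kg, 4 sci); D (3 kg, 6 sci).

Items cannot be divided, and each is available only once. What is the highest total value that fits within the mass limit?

Check high-value combinations within 10 kg:
- B+D: mass 6+3=9, value 42+6=48
- B+C: mass 6+2=8, value 42+4=46
- B: mass 6, value 42
Best: 48 sci.

48 sci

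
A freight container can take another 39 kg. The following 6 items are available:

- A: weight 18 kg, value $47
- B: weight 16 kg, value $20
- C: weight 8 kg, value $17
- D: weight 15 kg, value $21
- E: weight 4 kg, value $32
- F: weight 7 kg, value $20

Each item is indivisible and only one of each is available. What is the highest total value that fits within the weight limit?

$116

This is a 0/1 knapsack; check combinations near the capacity.
- A+C+E+F: weight 18+8+4+7=37, value 47+17+32+20=116
- A+D+E: weight 18+15+4=37, value 47+21+32=100
- A+E+F: weight 18+4+7=29, value 47+32+20=99
- A+B+E: weight 18+16+4=38, value 47+20+32=99
Best: $116.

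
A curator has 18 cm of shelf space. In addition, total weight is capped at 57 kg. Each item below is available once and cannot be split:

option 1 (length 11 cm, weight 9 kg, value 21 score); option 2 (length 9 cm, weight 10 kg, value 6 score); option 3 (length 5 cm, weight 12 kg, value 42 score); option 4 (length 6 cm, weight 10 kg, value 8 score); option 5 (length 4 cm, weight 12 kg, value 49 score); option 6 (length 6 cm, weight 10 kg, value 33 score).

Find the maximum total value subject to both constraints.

Feasible sets respecting both limits:
- option 3+option 5+option 6: length 15, weight 34, value 124
- option 3+option 4+option 5: length 15, weight 34, value 99
- option 2+option 3+option 5: length 18, weight 34, value 97
Best: 124 score.

124 score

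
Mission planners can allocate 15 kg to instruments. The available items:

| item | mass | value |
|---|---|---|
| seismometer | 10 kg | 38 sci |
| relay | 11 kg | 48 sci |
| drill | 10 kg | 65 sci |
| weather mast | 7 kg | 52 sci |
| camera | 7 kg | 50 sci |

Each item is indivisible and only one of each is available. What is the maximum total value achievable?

This is a 0/1 knapsack; check combinations near the capacity.
- weather mast+camera: mass 7+7=14, value 52+50=102
- drill: mass 10, value 65
- weather mast: mass 7, value 52
Best: 102 sci.

102 sci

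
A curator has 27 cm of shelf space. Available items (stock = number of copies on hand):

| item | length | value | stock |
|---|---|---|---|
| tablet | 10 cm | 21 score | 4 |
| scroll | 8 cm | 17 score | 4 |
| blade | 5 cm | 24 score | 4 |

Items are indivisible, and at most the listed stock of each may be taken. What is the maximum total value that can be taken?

Top feasible selections:
- 4×blade: length 20, value 96
- 1×tablet + 3×blade: length 25, value 93
Best: 96 score.

96 score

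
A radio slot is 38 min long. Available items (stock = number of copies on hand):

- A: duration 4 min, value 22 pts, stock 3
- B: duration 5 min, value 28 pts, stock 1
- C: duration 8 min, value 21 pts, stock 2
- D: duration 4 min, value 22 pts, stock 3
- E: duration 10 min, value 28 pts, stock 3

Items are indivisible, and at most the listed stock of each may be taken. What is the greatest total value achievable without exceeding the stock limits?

181 pts

Best selections within duration 38 and stock limits:
- 3×A + 1×B + 1×C + 3×D: duration 37, value 181
- 2×A + 1×B + 3×D + 1×E: duration 35, value 166
- 3×A + 1×B + 2×D + 1×E: duration 35, value 166
Best: 181 pts.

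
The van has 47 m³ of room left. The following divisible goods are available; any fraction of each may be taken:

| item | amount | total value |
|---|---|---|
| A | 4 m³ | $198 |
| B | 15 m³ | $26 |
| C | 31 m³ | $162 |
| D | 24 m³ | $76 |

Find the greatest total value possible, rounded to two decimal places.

Take in order of value per unit:
- A (198/4 per unit): all 4 → value 198, running total 198.00
- C (162/31 per unit): all 31 → value 162, running total 360.00
- D (76/24 per unit): 12 of 24 → value 12×76/24 = 38.0000, running total 398.00
Total 398.00.

398.00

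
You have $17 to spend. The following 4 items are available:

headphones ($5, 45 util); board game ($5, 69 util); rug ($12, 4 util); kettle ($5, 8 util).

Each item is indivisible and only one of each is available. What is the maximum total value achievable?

122 util

Check high-value combinations within $17:
- headphones+board game+kettle: cost 5+5+5=15, value 45+69+8=122
- headphones+board game: cost 5+5=10, value 45+69=114
- board game+kettle: cost 5+5=10, value 69+8=77
- board game+rug: cost 5+12=17, value 69+4=73
Best: 122 util.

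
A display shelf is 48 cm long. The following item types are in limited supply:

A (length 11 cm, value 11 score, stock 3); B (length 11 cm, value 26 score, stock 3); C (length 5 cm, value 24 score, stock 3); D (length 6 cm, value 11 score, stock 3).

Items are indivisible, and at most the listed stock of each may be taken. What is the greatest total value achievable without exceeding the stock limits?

150 score

Top feasible selections:
- 3×B + 3×C: length 48, value 150
- 2×B + 3×C + 1×D: length 43, value 135
Best: 150 score.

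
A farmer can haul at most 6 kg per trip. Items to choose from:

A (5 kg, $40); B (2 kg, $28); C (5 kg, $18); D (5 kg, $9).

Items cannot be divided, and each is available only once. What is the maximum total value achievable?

Check high-value combinations within 6 kg:
- A: weight 5, value 40
- B: weight 2, value 28
- C: weight 5, value 18
Best: $40.

$40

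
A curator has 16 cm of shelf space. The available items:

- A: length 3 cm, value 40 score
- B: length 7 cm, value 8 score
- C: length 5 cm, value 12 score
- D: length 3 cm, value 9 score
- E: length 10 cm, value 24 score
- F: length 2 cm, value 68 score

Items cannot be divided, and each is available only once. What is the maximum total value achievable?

Check high-value combinations within 16 cm:
- A+E+F: length 3+10+2=15, value 40+24+68=132
- A+C+D+F: length 3+5+3+2=13, value 40+12+9+68=129
- A+B+D+F: length 3+7+3+2=15, value 40+8+9+68=125
- A+C+F: length 3+5+2=10, value 40+12+68=120
- A+D+F: length 3+3+2=8, value 40+9+68=117
Best: 132 score.

132 score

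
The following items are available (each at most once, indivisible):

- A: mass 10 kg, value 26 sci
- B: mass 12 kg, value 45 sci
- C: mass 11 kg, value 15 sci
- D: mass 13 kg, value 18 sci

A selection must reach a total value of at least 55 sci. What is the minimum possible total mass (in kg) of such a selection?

22

Subsets with value ≥ 55, sorted by total mass:
- A+B: mass 22, value 71
- B+C: mass 23, value 60
- B+D: mass 25, value 63
Minimum mass: 22 kg.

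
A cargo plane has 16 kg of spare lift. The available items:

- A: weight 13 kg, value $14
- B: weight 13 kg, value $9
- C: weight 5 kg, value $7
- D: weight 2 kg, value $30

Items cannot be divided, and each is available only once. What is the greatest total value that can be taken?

$44

Check high-value combinations within 16 kg:
- A+D: weight 13+2=15, value 14+30=44
- B+D: weight 13+2=15, value 9+30=39
- C+D: weight 5+2=7, value 7+30=37
- D: weight 2, value 30
Best: $44.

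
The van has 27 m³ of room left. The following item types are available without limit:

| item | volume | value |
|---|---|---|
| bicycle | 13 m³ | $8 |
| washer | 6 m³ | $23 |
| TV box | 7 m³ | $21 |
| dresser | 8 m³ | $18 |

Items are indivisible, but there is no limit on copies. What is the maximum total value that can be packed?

$92

Best value-per-unit is washer at 23/6, and filling with it alone uses volume 4×6=24. No mix of the others beats 4×23 = 92.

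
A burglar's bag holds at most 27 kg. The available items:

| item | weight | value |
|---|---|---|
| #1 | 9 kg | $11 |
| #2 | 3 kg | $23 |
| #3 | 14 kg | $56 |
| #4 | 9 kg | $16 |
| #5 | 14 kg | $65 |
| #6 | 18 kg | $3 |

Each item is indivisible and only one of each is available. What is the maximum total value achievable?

Check high-value combinations within 27 kg:
- #2+#4+#5: weight 3+9+14=26, value 23+16+65=104
- #1+#2+#5: weight 9+3+14=26, value 11+23+65=99
- #2+#3+#4: weight 3+14+9=26, value 23+56+16=95
- #1+#2+#3: weight 9+3+14=26, value 11+23+56=90
- #2+#5: weight 3+14=17, value 23+65=88
Best: $104.

$104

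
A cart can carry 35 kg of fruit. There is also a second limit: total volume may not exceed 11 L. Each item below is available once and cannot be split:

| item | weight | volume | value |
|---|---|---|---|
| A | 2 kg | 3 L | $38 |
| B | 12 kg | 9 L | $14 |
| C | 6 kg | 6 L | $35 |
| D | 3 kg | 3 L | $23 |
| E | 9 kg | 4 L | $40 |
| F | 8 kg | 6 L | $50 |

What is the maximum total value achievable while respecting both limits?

$101

Feasible sets respecting both limits:
- A+D+E: weight 14, volume 10, value 101
- E+F: weight 17, volume 10, value 90
- A+F: weight 10, volume 9, value 88
- A+E: weight 11, volume 7, value 78
Best: $101.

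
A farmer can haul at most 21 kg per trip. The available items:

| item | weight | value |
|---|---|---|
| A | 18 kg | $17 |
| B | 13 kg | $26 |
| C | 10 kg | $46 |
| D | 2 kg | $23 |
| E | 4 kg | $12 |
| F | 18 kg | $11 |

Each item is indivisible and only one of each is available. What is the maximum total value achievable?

Check high-value combinations within 21 kg:
- C+D+E: weight 10+2+4=16, value 46+23+12=81
- C+D: weight 10+2=12, value 46+23=69
- B+D+E: weight 13+2+4=19, value 26+23+12=61
Best: $81.

$81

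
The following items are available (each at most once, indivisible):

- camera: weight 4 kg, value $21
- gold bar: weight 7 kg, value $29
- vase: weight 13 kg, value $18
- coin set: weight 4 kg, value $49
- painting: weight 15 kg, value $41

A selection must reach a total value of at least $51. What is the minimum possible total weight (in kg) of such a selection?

8

Subsets with value ≥ 51, sorted by total weight:
- camera+coin set: weight 8, value 70
- gold bar+coin set: weight 11, value 78
- camera+gold bar+coin set: weight 15, value 99
- vase+coin set: weight 17, value 67
Minimum weight: 8 kg.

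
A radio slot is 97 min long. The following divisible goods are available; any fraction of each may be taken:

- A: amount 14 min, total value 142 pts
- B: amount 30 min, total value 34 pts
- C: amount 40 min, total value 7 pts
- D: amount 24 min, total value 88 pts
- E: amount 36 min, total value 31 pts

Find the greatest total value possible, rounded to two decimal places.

288.97

Take in order of value per unit:
- A (142/14 per unit): all 14 → value 142, running total 142.00
- D (88/24 per unit): all 24 → value 88, running total 230.00
- B (34/30 per unit): all 30 → value 34, running total 264.00
- E (31/36 per unit): 29 of 36 → value 29×31/36 = 24.9722, running total 288.97
Total 288.97.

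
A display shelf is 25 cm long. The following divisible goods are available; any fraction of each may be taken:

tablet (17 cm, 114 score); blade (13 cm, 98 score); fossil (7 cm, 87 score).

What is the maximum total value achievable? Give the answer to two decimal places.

Take in order of value per unit:
- fossil (87/7 per unit): all 7 → value 87, running total 87.00
- blade (98/13 per unit): all 13 → value 98, running total 185.00
- tablet (114/17 per unit): 5 of 17 → value 5×114/17 = 33.5294, running total 218.53
Total 218.53.

218.53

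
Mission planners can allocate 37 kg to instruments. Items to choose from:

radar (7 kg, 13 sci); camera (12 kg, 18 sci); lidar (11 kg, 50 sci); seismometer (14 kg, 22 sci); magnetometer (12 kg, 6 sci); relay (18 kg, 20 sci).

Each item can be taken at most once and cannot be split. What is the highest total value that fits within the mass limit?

90 sci

Check high-value combinations within 37 kg:
- camera+lidar+seismometer: mass 12+11+14=37, value 18+50+22=90
- radar+lidar+seismometer: mass 7+11+14=32, value 13+50+22=85
- radar+lidar+relay: mass 7+11+18=36, value 13+50+20=83
- radar+camera+lidar: mass 7+12+11=30, value 13+18+50=81
Best: 90 sci.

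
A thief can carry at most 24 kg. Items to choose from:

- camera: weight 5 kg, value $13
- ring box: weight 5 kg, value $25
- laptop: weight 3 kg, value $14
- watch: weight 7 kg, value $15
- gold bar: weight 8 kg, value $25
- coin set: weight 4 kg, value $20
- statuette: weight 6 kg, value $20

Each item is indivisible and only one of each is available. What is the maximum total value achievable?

$92

This is a 0/1 knapsack; check combinations near the capacity.
- camera+ring box+laptop+coin set+statuette: weight 5+5+3+4+6=23, value 13+25+14+20+20=92
- ring box+gold bar+coin set+statuette: weight 5+8+4+6=23, value 25+25+20+20=90
- camera+ring box+laptop+watch+coin set: weight 5+5+3+7+4=24, value 13+25+14+15+20=87
- ring box+watch+gold bar+coin set: weight 5+7+8+4=24, value 25+15+25+20=85
- ring box+laptop+gold bar+coin set: weight 5+3+8+4=20, value 25+14+25+20=84
Best: $92.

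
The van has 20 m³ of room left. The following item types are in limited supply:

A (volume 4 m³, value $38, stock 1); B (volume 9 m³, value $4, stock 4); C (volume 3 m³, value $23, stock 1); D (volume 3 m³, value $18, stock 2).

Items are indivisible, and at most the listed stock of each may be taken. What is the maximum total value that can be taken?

Top feasible selections:
- 1×A + 1×C + 2×D: volume 13, value 97
- 1×A + 1×B + 1×C + 1×D: volume 19, value 83
- 1×A + 1×C + 1×D: volume 10, value 79
- 1×A + 1×B + 2×D: volume 19, value 78
Best: $97.

$97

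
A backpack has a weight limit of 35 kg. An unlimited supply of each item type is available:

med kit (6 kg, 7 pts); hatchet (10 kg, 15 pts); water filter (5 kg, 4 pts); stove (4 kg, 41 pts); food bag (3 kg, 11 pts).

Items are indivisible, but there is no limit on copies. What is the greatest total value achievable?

Best value-per-unit is stove at 41/4; filling with it alone gives 8×41 = 328.
Optimal mix: 8×stove + 1×food bag → weight 35, value 339.

339 pts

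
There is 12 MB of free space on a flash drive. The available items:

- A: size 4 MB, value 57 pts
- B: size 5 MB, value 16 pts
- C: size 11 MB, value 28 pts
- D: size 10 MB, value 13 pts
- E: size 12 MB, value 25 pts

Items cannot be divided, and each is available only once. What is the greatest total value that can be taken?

73 pts

This is a 0/1 knapsack; check combinations near the capacity.
- A+B: size 4+5=9, value 57+16=73
- A: size 4, value 57
- C: size 11, value 28
- E: size 12, value 25
- B: size 5, value 16
Best: 73 pts.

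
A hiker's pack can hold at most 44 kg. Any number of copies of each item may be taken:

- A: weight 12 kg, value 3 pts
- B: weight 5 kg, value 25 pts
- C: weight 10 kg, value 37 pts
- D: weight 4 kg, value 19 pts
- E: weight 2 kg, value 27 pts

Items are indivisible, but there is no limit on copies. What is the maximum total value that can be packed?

594 pts

Best value-per-unit is E at 27/2, and filling with it alone uses weight 22×2=44. No mix of the others beats 22×27 = 594.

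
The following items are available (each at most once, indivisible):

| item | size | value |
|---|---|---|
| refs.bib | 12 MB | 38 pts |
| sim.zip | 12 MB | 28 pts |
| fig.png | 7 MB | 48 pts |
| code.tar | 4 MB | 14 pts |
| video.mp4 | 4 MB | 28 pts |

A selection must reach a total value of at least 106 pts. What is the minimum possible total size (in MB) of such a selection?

23

Subsets with value ≥ 106, sorted by total size:
- refs.bib+fig.png+video.mp4: size 23, value 114
- refs.bib+fig.png+code.tar+video.mp4: size 27, value 128
- sim.zip+fig.png+code.tar+video.mp4: size 27, value 118
- refs.bib+sim.zip+fig.png: size 31, value 114
Minimum size: 23 MB.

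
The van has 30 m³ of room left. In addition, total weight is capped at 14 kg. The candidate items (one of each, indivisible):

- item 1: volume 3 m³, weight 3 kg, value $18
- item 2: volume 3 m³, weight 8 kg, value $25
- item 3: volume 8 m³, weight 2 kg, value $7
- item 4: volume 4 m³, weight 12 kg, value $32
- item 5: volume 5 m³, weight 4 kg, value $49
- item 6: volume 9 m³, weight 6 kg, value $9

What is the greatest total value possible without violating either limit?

Feasible sets respecting both limits:
- item 2+item 3+item 5: volume 16, weight 14, value 81
- item 1+item 5+item 6: volume 17, weight 13, value 76
- item 2+item 5: volume 8, weight 12, value 74
Best: $81.

$81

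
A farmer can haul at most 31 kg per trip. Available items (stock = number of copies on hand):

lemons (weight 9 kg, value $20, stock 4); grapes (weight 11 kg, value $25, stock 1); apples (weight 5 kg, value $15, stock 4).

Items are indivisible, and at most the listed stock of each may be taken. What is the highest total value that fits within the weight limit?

$85

Best selections within weight 31 and stock limits:
- 1×grapes + 4×apples: weight 31, value 85
- 1×lemons + 4×apples: weight 29, value 80
- 1×lemons + 1×grapes + 2×apples: weight 30, value 75
Best: $85.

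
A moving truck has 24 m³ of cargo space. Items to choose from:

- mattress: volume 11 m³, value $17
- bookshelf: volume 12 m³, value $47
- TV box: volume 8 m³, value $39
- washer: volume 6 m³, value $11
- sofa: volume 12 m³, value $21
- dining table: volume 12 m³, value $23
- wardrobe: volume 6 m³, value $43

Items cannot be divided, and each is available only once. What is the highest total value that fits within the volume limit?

$101

Check high-value combinations within 24 m³:
- bookshelf+washer+wardrobe: volume 12+6+6=24, value 47+11+43=101
- TV box+washer+wardrobe: volume 8+6+6=20, value 39+11+43=93
- bookshelf+wardrobe: volume 12+6=18, value 47+43=90
- bookshelf+TV box: volume 12+8=20, value 47+39=86
Best: $101.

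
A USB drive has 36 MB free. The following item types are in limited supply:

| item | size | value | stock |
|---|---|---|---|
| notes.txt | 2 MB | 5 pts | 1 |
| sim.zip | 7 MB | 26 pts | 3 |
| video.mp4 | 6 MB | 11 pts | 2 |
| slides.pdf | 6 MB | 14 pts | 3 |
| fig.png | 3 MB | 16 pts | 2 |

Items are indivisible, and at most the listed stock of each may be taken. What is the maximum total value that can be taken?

129 pts

Best selections within size 36 and stock limits:
- 1×notes.txt + 3×sim.zip + 1×slides.pdf + 2×fig.png: size 35, value 129
- 1×notes.txt + 3×sim.zip + 1×video.mp4 + 2×fig.png: size 35, value 126
- 3×sim.zip + 1×slides.pdf + 2×fig.png: size 33, value 124
- 3×sim.zip + 2×slides.pdf + 1×fig.png: size 36, value 122
Best: 129 pts.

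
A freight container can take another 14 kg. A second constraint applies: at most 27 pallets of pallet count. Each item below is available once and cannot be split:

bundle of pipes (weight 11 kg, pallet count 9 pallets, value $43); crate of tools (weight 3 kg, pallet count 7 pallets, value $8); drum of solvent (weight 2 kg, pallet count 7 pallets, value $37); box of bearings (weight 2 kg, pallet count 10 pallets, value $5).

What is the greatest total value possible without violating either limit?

Feasible sets respecting both limits:
- bundle of pipes+drum of solvent: weight 13, pallet count 16, value 80
- bundle of pipes+crate of tools: weight 14, pallet count 16, value 51
- crate of tools+drum of solvent+box of bearings: weight 7, pallet count 24, value 50
Best: $80.

$80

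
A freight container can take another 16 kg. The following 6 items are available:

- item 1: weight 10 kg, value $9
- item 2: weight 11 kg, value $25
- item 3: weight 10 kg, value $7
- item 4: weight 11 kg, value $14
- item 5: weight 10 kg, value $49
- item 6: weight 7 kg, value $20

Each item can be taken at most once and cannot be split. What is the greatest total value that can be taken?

This is a 0/1 knapsack; check combinations near the capacity.
- item 5: weight 10, value 49
- item 2: weight 11, value 25
- item 6: weight 7, value 20
- item 4: weight 11, value 14
Best: $49.

$49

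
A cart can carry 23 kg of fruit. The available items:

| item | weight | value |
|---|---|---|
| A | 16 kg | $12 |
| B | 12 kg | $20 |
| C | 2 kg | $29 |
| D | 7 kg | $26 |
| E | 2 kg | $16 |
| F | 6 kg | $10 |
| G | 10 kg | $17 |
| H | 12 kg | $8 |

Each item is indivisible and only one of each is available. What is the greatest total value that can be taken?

Check high-value combinations within 23 kg:
- B+C+D+E: weight 12+2+7+2=23, value 20+29+26+16=91
- C+D+E+G: weight 2+7+2+10=21, value 29+26+16+17=88
- C+D+E+F: weight 2+7+2+6=17, value 29+26+16+10=81
Best: $91.

$91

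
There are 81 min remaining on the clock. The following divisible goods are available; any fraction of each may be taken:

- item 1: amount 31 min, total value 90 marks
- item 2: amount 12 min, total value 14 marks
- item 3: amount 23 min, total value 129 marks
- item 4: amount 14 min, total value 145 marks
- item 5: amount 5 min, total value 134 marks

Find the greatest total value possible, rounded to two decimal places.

Take in order of value per unit:
- item 5 (134/5 per unit): all 5 → value 134, running total 134.00
- item 4 (145/14 per unit): all 14 → value 145, running total 279.00
- item 3 (129/23 per unit): all 23 → value 129, running total 408.00
- item 1 (90/31 per unit): all 31 → value 90, running total 498.00
- item 2 (14/12 per unit): 8 of 12 → value 8×14/12 = 9.3333, running total 507.33
Total 507.33.

507.33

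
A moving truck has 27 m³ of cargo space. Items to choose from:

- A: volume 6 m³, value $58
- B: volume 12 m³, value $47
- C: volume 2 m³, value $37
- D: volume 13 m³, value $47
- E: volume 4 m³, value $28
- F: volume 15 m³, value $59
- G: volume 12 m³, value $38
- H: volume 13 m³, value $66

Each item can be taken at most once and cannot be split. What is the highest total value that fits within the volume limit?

$189

This is a 0/1 knapsack; check combinations near the capacity.
- A+C+E+H: volume 6+2+4+13=25, value 58+37+28+66=189
- A+C+E+F: volume 6+2+4+15=27, value 58+37+28+59=182
- A+B+C+E: volume 6+12+2+4=24, value 58+47+37+28=170
- A+C+D+E: volume 6+2+13+4=25, value 58+37+47+28=170
- A+C+H: volume 6+2+13=21, value 58+37+66=161
Best: $189.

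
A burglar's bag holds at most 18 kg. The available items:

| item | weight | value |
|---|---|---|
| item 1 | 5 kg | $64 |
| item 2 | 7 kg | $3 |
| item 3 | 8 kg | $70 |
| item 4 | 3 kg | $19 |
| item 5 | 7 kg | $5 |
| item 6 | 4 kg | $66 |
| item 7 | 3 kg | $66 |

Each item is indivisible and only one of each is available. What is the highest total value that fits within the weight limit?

Check high-value combinations within 18 kg:
- item 3+item 4+item 6+item 7: weight 8+3+4+3=18, value 70+19+66+66=221
- item 1+item 4+item 6+item 7: weight 5+3+4+3=15, value 64+19+66+66=215
- item 3+item 6+item 7: weight 8+4+3=15, value 70+66+66=202
Best: $221.

$221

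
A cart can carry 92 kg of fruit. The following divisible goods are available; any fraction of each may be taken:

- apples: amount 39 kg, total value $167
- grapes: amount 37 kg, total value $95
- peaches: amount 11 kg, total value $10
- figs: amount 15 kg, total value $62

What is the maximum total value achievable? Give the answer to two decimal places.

324.91

Take in order of value per unit:
- apples (167/39 per unit): all 39 → value 167, running total 167.00
- figs (62/15 per unit): all 15 → value 62, running total 229.00
- grapes (95/37 per unit): all 37 → value 95, running total 324.00
- peaches (10/11 per unit): 1 of 11 → value 1×10/11 = 0.9091, running total 324.91
Total 324.91.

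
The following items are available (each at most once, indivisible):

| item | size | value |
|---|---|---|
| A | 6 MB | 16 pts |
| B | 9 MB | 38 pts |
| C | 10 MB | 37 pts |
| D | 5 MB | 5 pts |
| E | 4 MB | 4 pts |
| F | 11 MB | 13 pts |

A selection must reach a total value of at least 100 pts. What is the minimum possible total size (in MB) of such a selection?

34

Subsets with value ≥ 100, sorted by total size:
- A+B+C+D+E: size 34, value 100
- A+B+C+F: size 36, value 104
- A+B+C+E+F: size 40, value 108
- A+B+C+D+F: size 41, value 109
Minimum size: 34 MB.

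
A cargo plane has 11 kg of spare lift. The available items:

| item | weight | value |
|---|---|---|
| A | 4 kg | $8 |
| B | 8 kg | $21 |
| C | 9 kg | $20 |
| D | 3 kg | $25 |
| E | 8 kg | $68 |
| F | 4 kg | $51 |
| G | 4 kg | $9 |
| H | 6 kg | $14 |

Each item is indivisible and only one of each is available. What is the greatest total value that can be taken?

$93

Check high-value combinations within 11 kg:
- D+E: weight 3+8=11, value 25+68=93
- D+F+G: weight 3+4+4=11, value 25+51+9=85
- A+D+F: weight 4+3+4=11, value 8+25+51=84
Best: $93.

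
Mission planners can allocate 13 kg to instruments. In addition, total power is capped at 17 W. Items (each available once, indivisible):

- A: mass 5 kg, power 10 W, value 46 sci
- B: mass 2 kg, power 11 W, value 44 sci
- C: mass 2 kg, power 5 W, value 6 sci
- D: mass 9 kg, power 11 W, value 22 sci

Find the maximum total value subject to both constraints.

52 sci

Feasible sets respecting both limits:
- A+C: mass 7, power 15, value 52
- B+C: mass 4, power 16, value 50
- A: mass 5, power 10, value 46
- B: mass 2, power 11, value 44
Best: 52 sci.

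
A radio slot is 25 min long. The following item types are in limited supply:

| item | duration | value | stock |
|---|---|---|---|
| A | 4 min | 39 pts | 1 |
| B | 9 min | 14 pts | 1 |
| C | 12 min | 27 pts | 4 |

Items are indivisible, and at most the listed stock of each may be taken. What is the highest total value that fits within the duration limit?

80 pts

Best selections within duration 25 and stock limits:
- 1×A + 1×B + 1×C: duration 25, value 80
- 1×A + 1×C: duration 16, value 66
Best: 80 pts.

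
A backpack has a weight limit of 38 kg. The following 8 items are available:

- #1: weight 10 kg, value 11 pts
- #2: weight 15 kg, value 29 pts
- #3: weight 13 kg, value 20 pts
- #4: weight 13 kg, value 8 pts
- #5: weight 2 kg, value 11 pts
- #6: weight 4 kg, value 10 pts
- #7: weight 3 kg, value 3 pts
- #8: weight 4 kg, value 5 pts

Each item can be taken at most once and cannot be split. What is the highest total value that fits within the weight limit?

Check high-value combinations within 38 kg:
- #2+#3+#5+#6+#8: weight 15+13+2+4+4=38, value 29+20+11+10+5=75
- #2+#3+#5+#6+#7: weight 15+13+2+4+3=37, value 29+20+11+10+3=73
- #2+#3+#5+#6: weight 15+13+2+4=34, value 29+20+11+10=70
- #1+#2+#5+#6+#7+#8: weight 10+15+2+4+3+4=38, value 11+29+11+10+3+5=69
Best: 75 pts.

75 pts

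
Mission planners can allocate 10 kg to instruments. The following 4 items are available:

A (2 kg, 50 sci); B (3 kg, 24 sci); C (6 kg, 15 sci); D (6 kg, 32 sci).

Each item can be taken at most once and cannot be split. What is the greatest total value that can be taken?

82 sci

Check high-value combinations within 10 kg:
- A+D: mass 2+6=8, value 50+32=82
- A+B: mass 2+3=5, value 50+24=74
- A+C: mass 2+6=8, value 50+15=65
- B+D: mass 3+6=9, value 24+32=56
Best: 82 sci.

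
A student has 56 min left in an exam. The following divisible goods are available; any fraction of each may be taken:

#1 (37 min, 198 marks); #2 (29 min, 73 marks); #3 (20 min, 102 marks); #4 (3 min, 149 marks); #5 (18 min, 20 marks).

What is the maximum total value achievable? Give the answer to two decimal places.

428.60

Take in order of value per unit:
- #4 (149/3 per unit): all 3 → value 149, running total 149.00
- #1 (198/37 per unit): all 37 → value 198, running total 347.00
- #3 (102/20 per unit): 16 of 20 → value 16×102/20 = 81.6000, running total 428.60
Total 428.60.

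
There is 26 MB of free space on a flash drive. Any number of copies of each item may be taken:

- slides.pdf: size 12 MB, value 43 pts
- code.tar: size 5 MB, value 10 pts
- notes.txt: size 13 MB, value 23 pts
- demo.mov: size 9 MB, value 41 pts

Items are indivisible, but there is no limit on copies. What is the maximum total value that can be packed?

Best value-per-unit is demo.mov at 41/9; filling with it alone gives 2×41 = 82.
Optimal mix: 1×slides.pdf + 1×code.tar + 1×demo.mov → size 26, value 94.

94 pts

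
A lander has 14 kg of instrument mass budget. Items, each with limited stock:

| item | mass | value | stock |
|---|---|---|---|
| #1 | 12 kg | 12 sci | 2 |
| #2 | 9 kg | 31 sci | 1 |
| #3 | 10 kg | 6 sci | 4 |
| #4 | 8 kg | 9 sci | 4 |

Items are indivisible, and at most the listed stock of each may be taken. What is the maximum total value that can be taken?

Top feasible selections:
- 1×#2: mass 9, value 31
- 1×#1: mass 12, value 12
- 1×#4: mass 8, value 9
Best: 31 sci.

31 sci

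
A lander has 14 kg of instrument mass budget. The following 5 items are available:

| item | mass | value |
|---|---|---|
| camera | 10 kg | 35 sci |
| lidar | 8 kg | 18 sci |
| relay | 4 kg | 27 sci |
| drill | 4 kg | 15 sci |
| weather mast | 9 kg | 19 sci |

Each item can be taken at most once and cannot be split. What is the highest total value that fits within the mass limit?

Check high-value combinations within 14 kg:
- camera+relay: mass 10+4=14, value 35+27=62
- camera+drill: mass 10+4=14, value 35+15=50
- relay+weather mast: mass 4+9=13, value 27+19=46
- lidar+relay: mass 8+4=12, value 18+27=45
Best: 62 sci.

62 sci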